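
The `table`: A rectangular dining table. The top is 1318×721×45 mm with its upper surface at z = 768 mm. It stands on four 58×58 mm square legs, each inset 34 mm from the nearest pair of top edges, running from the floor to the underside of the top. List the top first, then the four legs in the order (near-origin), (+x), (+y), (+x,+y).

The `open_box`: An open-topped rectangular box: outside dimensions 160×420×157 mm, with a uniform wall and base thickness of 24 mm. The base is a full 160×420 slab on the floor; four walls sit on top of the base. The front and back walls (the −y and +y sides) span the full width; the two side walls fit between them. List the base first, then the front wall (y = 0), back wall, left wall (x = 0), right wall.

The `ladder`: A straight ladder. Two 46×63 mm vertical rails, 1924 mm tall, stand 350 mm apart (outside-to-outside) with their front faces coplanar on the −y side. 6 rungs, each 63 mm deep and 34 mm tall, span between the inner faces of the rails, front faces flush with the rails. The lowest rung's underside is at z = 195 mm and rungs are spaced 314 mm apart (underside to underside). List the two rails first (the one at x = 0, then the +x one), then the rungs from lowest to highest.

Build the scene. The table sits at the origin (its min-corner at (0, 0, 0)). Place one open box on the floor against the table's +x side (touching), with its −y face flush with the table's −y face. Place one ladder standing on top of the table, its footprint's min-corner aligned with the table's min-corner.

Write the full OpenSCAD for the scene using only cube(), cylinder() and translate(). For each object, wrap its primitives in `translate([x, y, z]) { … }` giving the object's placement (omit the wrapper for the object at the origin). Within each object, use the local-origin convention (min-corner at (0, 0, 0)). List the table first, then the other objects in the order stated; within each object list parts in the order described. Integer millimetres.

translate([0, 0, 723]) cube([1318, 721, 45]);
translate([34, 34, 0]) cube([58, 58, 723]);
translate([1226, 34, 0]) cube([58, 58, 723]);
translate([34, 629, 0]) cube([58, 58, 723]);
translate([1226, 629, 0]) cube([58, 58, 723]);
translate([1318, 0, 0]) {
  cube([160, 420, 24]);
  translate([0, 0, 24]) cube([160, 24, 133]);
  translate([0, 396, 24]) cube([160, 24, 133]);
  translate([0, 24, 24]) cube([24, 372, 133]);
  translate([136, 24, 24]) cube([24, 372, 133]);
}
translate([0, 0, 768]) {
  cube([46, 63, 1924]);
  translate([304, 0, 0]) cube([46, 63, 1924]);
  translate([46, 0, 195]) cube([258, 63, 34]);
  translate([46, 0, 509]) cube([258, 63, 34]);
  translate([46, 0, 823]) cube([258, 63, 34]);
  translate([46, 0, 1137]) cube([258, 63, 34]);
  translate([46, 0, 1451]) cube([258, 63, 34]);
  translate([46, 0, 1765]) cube([258, 63, 34]);
}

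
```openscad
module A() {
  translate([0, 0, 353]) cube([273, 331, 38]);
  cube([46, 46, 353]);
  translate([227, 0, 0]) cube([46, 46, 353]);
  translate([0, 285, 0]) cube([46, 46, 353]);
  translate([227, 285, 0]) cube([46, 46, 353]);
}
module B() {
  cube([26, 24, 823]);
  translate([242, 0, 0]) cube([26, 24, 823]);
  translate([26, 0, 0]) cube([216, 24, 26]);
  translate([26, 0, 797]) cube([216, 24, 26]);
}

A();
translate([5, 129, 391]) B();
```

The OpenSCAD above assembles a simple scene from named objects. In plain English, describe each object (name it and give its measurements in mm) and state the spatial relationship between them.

A is a simple wooden stool: a rectangular seat 273 mm (x) by 331 mm (y), 38 mm thick, top face at z = 391 mm, on four square legs, each 46×46 mm in cross-section. The legs rest on z = 0, each flush with a corner of the seat.

B is a picture frame with a 216×771 mm rectangular opening (x by z) and a uniform 26 mm border on every side. Frame depth is 24 mm along y. It is built from two vertical stiles running the full outside height and two horizontal rails spanning the gap between the stiles.

The picture frame is on top of the stool.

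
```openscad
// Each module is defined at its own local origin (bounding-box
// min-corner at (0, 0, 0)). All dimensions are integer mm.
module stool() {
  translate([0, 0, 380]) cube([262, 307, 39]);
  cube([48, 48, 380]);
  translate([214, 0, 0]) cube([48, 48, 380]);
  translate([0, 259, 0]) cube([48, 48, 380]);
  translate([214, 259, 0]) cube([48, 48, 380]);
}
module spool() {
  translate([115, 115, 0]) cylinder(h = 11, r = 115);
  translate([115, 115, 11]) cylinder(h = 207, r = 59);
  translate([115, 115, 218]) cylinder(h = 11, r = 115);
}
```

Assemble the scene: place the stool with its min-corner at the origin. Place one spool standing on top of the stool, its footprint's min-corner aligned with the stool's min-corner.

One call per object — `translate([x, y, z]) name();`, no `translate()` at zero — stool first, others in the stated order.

stool();
translate([0, 0, 419]) spool();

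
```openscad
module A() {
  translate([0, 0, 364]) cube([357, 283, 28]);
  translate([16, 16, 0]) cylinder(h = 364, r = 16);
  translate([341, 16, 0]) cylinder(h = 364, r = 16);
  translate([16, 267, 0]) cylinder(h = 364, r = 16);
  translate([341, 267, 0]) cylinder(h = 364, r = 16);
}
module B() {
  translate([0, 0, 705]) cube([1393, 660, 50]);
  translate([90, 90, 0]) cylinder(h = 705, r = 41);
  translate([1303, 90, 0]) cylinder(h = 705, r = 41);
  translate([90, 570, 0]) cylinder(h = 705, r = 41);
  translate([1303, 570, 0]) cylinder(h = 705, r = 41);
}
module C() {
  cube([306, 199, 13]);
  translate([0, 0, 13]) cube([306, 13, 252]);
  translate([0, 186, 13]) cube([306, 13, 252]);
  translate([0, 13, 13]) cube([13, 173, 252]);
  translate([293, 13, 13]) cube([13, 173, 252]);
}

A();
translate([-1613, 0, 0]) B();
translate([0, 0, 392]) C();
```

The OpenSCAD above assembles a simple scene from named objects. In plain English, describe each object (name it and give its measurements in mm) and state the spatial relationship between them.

A is a four-legged stool. The seat is 357×283 mm, 28 mm thick, top at z = 392 mm. It stands on four round legs, each 32 mm in diameter, from z = 0 to the seat underside, each leg's axis is inset half a diameter from the nearest pair of seat edges (so the leg's bounding box is flush with the corner).

B is a table with a 1393×660 mm rectangular top, 50 mm thick, top surface at z = 755 mm, supported by four round legs of 82 mm diameter, each leg's bounding box inset 49 mm from the nearest pair of top edges, running from the floor.

C is an open storage box with external size 306×199×265 mm and wall thickness 13 mm (the base is also 13 mm thick). The base covers the whole footprint; the four walls stand on the base, with the y-facing walls full-width and the x-facing walls fitting between their inner faces.

The table is on the floor beside the stool on its −x side. The open box is on top of the stool.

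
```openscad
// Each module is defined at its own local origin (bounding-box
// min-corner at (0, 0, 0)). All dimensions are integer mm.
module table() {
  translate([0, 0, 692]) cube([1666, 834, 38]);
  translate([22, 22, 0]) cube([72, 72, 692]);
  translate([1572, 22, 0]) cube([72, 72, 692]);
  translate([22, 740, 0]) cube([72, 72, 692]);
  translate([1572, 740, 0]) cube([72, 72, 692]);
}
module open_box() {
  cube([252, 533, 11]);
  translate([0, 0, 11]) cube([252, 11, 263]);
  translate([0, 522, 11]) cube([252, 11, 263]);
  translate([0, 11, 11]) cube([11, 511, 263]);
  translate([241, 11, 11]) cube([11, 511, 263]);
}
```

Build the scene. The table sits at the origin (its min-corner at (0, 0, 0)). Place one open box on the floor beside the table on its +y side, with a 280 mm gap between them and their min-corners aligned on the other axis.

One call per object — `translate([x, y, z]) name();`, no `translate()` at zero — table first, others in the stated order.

table();
translate([0, 1114, 0]) open_box();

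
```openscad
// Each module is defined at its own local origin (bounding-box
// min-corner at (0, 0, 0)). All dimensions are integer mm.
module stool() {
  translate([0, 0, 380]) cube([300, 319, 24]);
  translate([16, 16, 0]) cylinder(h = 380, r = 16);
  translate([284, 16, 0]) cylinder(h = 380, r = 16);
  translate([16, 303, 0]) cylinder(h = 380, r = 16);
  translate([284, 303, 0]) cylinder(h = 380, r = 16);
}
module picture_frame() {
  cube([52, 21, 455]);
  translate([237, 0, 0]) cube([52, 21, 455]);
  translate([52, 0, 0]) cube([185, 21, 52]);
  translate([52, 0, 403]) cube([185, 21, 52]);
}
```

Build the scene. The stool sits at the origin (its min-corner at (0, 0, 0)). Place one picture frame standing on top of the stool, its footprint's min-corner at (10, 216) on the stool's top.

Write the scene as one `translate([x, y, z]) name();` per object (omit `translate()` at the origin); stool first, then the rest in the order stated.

stool();
translate([10, 216, 404]) picture_frame();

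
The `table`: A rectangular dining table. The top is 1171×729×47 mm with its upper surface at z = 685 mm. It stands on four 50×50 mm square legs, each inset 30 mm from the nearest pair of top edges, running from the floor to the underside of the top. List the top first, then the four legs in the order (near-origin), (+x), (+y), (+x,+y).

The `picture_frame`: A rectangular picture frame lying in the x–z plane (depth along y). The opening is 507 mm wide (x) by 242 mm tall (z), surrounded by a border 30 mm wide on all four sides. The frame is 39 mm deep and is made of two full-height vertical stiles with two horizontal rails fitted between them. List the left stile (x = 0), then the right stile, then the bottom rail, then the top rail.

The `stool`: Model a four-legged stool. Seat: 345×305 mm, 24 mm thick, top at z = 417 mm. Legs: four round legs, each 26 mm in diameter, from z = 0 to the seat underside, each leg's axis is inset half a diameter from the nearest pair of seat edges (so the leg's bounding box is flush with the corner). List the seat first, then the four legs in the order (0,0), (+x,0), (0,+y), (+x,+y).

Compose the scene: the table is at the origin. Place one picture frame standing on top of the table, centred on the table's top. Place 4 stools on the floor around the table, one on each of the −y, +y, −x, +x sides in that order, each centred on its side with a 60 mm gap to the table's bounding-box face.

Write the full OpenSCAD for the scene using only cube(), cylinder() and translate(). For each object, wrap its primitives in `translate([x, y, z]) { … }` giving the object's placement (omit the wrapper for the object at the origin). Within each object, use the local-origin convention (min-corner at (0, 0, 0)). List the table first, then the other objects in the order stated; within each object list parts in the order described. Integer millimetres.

translate([0, 0, 638]) cube([1171, 729, 47]);
translate([30, 30, 0]) cube([50, 50, 638]);
translate([1091, 30, 0]) cube([50, 50, 638]);
translate([30, 649, 0]) cube([50, 50, 638]);
translate([1091, 649, 0]) cube([50, 50, 638]);
translate([302, 345, 685]) {
  cube([30, 39, 302]);
  translate([537, 0, 0]) cube([30, 39, 302]);
  translate([30, 0, 0]) cube([507, 39, 30]);
  translate([30, 0, 272]) cube([507, 39, 30]);
}
translate([413, -365, 0]) {
  translate([0, 0, 393]) cube([345, 305, 24]);
  translate([13, 13, 0]) cylinder(h = 393, r = 13);
  translate([332, 13, 0]) cylinder(h = 393, r = 13);
  translate([13, 292, 0]) cylinder(h = 393, r = 13);
  translate([332, 292, 0]) cylinder(h = 393, r = 13);
}
translate([413, 789, 0]) {
  translate([0, 0, 393]) cube([345, 305, 24]);
  translate([13, 13, 0]) cylinder(h = 393, r = 13);
  translate([332, 13, 0]) cylinder(h = 393, r = 13);
  translate([13, 292, 0]) cylinder(h = 393, r = 13);
  translate([332, 292, 0]) cylinder(h = 393, r = 13);
}
translate([-405, 212, 0]) {
  translate([0, 0, 393]) cube([345, 305, 24]);
  translate([13, 13, 0]) cylinder(h = 393, r = 13);
  translate([332, 13, 0]) cylinder(h = 393, r = 13);
  translate([13, 292, 0]) cylinder(h = 393, r = 13);
  translate([332, 292, 0]) cylinder(h = 393, r = 13);
}
translate([1231, 212, 0]) {
  translate([0, 0, 393]) cube([345, 305, 24]);
  translate([13, 13, 0]) cylinder(h = 393, r = 13);
  translate([332, 13, 0]) cylinder(h = 393, r = 13);
  translate([13, 292, 0]) cylinder(h = 393, r = 13);
  translate([332, 292, 0]) cylinder(h = 393, r = 13);
}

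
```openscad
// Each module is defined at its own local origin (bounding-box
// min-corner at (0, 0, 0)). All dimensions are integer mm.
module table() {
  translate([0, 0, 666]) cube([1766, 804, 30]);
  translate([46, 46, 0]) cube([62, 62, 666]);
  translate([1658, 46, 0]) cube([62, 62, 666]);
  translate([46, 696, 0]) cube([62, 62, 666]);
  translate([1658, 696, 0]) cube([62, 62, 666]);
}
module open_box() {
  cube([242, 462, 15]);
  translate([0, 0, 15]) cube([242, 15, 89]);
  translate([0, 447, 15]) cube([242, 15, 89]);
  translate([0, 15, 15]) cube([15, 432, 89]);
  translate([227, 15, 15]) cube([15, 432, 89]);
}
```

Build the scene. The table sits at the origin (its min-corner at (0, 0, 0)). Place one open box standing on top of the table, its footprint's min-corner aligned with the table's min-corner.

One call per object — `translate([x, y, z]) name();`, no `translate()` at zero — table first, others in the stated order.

table();
translate([0, 0, 696]) open_box();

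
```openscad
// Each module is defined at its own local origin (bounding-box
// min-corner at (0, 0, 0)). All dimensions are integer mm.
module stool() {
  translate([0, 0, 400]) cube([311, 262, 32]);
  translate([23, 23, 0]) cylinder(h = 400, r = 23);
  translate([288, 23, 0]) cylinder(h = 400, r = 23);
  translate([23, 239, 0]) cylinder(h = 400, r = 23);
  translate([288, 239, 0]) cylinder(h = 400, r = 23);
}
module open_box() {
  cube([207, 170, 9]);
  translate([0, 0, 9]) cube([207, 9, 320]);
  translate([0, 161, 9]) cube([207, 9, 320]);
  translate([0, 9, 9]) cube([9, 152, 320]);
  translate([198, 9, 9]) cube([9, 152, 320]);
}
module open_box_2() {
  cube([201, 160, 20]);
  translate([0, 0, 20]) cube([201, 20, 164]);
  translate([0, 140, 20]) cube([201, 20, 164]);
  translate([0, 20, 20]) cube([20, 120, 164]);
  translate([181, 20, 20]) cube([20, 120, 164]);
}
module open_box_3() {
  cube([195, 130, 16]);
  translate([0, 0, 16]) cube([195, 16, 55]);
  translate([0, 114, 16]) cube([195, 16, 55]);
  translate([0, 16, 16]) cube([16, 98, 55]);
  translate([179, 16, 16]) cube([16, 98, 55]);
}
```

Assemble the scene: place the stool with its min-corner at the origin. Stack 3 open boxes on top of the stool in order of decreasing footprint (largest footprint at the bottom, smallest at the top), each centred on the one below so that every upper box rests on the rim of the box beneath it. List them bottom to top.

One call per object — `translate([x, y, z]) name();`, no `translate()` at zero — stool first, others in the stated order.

stool();
translate([52, 46, 432]) open_box();
translate([55, 51, 761]) open_box_2();
translate([58, 66, 945]) open_box_3();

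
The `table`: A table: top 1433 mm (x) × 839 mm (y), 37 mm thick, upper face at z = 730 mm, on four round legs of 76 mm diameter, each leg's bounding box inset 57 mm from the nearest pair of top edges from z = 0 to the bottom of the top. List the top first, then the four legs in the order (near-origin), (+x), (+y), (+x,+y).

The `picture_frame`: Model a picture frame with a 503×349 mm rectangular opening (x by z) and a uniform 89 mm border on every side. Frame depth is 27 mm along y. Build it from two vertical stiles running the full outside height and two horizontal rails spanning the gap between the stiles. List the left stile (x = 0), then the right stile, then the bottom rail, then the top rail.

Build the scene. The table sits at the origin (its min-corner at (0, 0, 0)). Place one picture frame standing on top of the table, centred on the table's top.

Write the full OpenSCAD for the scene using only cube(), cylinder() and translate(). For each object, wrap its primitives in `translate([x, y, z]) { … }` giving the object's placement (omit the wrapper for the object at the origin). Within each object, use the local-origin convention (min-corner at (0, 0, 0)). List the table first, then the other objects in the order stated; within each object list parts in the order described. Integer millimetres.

translate([0, 0, 693]) cube([1433, 839, 37]);
translate([95, 95, 0]) cylinder(h = 693, r = 38);
translate([1338, 95, 0]) cylinder(h = 693, r = 38);
translate([95, 744, 0]) cylinder(h = 693, r = 38);
translate([1338, 744, 0]) cylinder(h = 693, r = 38);
translate([376, 406, 730]) {
  cube([89, 27, 527]);
  translate([592, 0, 0]) cube([89, 27, 527]);
  translate([89, 0, 0]) cube([503, 27, 89]);
  translate([89, 0, 438]) cube([503, 27, 89]);
}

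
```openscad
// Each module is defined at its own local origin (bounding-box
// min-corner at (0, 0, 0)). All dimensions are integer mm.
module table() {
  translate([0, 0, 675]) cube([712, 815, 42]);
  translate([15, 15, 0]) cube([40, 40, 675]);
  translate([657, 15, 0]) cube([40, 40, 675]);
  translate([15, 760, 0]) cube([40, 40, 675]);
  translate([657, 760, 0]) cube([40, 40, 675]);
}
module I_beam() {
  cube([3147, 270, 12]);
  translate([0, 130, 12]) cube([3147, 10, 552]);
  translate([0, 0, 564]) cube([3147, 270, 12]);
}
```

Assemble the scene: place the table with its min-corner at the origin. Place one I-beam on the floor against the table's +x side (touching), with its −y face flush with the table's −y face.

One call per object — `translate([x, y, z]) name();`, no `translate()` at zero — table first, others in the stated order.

table();
translate([712, 0, 0]) I_beam();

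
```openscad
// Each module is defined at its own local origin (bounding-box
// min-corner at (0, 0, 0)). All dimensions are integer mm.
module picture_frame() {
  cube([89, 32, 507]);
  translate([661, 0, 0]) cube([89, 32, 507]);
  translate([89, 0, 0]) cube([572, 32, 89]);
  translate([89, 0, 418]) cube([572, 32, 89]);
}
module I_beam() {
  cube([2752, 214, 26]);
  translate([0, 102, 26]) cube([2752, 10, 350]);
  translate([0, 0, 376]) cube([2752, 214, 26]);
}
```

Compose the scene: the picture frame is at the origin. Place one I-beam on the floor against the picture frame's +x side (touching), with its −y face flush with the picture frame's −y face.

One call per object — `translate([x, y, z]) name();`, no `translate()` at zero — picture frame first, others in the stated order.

picture_frame();
translate([750, 0, 0]) I_beam();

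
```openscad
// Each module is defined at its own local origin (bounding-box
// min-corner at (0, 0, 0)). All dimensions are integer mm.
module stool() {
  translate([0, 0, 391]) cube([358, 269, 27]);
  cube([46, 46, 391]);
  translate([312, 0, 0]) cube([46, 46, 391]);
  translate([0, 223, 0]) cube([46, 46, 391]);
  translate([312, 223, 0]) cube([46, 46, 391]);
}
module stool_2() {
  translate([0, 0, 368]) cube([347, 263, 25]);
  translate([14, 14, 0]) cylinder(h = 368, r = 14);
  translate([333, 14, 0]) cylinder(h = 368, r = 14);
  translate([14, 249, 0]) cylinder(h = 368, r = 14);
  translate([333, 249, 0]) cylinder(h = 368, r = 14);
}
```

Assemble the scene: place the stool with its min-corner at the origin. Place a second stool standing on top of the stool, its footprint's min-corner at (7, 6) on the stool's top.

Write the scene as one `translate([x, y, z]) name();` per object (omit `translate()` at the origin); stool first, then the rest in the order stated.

stool();
translate([7, 6, 418]) stool_2();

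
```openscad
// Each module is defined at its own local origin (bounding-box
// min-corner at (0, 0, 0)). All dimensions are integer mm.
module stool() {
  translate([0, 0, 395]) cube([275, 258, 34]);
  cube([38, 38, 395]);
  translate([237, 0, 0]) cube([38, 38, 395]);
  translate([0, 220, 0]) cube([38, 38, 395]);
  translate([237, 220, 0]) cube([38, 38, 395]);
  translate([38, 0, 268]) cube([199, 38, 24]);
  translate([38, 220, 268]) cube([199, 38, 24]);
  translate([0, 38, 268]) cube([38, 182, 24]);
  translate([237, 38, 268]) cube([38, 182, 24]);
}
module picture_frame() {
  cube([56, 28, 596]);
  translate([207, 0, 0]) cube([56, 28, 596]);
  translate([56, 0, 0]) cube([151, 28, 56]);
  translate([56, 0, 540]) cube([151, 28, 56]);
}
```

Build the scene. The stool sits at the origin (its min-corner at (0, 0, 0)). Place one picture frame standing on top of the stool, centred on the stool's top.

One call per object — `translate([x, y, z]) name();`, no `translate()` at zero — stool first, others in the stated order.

stool();
translate([6, 115, 429]) picture_frame();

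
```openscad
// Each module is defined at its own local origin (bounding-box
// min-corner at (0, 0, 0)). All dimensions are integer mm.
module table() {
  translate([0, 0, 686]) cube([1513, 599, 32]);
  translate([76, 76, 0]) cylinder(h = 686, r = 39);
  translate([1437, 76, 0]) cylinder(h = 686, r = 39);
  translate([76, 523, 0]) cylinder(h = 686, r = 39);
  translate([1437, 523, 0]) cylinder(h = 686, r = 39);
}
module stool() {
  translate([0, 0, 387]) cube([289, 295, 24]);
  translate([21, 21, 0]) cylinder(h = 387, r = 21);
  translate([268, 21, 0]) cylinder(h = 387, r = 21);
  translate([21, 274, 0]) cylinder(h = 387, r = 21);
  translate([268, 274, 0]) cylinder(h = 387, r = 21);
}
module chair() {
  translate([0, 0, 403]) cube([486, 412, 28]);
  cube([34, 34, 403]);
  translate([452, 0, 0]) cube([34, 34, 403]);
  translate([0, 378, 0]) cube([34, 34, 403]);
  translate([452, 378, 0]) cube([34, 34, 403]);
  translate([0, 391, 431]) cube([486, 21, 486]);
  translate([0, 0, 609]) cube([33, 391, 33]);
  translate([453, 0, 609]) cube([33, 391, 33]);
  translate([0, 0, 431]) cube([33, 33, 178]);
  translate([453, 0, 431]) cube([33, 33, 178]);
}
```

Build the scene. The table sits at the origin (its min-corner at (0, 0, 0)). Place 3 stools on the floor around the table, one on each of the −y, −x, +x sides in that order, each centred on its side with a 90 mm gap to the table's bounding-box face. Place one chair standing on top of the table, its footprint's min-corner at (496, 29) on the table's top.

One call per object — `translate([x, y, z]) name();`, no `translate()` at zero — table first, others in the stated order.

table();
translate([612, -385, 0]) stool();
translate([-379, 152, 0]) stool();
translate([1603, 152, 0]) stool();
translate([496, 29, 718]) chair();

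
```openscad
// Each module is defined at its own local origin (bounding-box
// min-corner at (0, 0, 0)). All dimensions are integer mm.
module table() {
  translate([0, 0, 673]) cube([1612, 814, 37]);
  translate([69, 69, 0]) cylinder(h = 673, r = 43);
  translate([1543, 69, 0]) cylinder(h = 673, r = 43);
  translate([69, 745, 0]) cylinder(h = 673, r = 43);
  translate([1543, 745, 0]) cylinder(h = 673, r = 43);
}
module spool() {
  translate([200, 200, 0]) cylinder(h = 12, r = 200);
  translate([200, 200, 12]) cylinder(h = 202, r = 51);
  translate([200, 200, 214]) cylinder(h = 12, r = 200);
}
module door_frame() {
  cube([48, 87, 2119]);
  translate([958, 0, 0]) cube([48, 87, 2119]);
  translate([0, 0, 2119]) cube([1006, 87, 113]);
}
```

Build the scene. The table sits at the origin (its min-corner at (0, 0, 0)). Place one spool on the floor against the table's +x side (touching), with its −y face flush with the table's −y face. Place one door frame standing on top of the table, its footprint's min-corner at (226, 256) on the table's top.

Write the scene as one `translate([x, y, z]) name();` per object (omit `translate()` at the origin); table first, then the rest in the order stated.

table();
translate([1612, 0, 0]) spool();
translate([226, 256, 710]) door_frame();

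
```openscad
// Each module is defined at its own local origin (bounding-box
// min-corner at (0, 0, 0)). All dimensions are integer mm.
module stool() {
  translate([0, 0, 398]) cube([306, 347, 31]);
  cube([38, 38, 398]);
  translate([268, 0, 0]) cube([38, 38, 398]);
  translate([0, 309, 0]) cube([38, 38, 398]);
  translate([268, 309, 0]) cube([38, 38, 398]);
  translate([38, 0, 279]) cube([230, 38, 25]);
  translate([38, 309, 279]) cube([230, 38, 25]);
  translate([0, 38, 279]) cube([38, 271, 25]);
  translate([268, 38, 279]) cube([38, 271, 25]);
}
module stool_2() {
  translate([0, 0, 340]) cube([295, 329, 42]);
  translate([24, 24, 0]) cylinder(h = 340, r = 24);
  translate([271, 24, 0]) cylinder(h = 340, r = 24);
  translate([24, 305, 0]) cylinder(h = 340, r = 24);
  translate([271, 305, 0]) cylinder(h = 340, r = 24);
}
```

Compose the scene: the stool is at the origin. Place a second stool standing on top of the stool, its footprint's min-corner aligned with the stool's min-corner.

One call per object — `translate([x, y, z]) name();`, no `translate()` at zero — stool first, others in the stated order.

stool();
translate([0, 0, 429]) stool_2();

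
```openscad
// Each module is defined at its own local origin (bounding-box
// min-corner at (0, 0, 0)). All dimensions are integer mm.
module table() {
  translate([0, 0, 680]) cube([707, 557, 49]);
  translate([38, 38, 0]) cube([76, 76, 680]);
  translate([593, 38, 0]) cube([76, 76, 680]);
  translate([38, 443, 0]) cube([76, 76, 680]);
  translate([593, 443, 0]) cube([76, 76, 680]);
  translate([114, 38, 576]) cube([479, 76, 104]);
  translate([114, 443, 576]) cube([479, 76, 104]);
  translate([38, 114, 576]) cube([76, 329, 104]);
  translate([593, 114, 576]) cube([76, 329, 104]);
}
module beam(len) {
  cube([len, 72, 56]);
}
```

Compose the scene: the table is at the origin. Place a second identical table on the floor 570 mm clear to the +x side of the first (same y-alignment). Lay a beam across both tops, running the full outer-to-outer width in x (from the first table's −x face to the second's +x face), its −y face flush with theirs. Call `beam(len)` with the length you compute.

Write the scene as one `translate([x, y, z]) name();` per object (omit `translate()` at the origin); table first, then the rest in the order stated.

table();
translate([1277, 0, 0]) table();
translate([0, 0, 729]) beam(1984);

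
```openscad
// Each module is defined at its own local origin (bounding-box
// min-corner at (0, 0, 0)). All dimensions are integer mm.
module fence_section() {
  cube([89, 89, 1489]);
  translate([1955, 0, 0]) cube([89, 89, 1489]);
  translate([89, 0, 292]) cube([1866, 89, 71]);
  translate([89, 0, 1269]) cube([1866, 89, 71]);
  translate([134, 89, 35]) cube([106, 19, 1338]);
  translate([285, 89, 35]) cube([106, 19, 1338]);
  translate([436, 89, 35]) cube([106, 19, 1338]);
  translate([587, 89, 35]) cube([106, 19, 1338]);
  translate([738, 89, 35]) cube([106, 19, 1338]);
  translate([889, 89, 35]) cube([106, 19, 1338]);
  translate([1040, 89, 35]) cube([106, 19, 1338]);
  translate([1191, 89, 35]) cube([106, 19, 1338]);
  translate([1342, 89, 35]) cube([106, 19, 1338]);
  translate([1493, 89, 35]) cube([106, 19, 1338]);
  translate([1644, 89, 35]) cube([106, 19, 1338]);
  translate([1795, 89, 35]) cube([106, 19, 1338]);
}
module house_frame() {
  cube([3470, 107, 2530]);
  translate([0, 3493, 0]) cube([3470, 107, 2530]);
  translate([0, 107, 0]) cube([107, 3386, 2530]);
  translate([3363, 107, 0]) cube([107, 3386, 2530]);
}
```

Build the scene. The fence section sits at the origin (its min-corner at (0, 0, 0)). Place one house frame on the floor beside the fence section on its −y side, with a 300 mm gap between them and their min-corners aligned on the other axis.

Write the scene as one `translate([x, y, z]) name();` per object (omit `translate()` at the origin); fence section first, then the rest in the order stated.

fence_section();
translate([0, -3900, 0]) house_frame();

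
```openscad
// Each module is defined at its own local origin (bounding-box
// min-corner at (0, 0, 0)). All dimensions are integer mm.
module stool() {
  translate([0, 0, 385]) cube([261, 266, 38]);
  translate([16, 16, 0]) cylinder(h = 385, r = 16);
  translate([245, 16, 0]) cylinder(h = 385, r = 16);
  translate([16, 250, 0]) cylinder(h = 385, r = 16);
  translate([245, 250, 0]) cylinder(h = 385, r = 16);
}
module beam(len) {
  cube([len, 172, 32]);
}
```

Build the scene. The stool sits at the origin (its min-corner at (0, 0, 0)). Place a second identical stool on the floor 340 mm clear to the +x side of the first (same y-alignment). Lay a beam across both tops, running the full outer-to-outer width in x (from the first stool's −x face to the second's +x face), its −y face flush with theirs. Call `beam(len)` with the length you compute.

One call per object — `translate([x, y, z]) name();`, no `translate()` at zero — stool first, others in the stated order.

stool();
translate([601, 0, 0]) stool();
translate([0, 0, 423]) beam(862);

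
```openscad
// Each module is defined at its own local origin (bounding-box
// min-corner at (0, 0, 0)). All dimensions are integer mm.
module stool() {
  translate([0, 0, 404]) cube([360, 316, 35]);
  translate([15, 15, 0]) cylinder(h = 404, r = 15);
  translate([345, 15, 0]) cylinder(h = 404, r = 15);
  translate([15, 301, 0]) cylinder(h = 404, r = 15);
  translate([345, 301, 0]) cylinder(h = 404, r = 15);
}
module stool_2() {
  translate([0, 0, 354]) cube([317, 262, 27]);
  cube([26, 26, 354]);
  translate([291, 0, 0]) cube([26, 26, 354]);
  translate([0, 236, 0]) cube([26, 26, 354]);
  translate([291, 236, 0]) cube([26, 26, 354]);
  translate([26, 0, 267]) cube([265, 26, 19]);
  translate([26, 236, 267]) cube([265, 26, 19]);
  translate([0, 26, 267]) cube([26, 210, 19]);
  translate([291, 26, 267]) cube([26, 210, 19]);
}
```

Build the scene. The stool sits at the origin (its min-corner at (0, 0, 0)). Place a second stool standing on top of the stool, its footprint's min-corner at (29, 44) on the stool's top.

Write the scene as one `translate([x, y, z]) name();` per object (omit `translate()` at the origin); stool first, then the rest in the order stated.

stool();
translate([29, 44, 439]) stool_2();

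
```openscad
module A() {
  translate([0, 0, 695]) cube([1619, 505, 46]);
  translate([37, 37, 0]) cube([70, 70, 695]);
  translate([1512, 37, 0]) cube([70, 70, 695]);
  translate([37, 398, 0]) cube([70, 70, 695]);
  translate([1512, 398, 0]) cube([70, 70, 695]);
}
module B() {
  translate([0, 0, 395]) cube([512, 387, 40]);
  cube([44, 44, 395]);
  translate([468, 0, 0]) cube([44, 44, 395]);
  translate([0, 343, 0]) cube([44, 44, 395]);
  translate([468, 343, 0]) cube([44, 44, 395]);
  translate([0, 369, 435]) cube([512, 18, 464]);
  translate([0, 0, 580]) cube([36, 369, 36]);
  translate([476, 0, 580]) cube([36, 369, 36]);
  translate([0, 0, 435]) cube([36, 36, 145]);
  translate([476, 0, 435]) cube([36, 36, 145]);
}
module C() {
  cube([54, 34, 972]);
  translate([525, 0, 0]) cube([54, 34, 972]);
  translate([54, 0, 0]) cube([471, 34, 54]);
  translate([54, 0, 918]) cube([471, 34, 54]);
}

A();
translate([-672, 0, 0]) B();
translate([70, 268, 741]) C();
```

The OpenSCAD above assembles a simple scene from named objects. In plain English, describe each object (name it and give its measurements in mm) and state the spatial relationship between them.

A is a table with a 1619×505 mm rectangular top, 46 mm thick, top surface at z = 741 mm, supported by four 70×70 mm square legs, each inset 37 mm from the nearest pair of top edges, running from the floor.

B is a chair. The seat is a 512×387×40 mm slab with its top at z = 435 mm, on four 44×44 mm corner legs (flush with the seat edges, standing on z = 0). A flat backrest 18 mm thick, 464 mm tall, spans the full seat width and rises from the seat top along its +y edge, rear face flush with the rear of the seat. Two armrests of 36×36 mm section run along each side from the seat's front edge to the front of the backrest, top faces 181 mm above the seat top and outer faces flush with the seat's x-edges; a 36×36 mm post under the front of each armrest stands on the seat at the front corner.

C is a rectangular picture frame lying in the x–z plane (depth along y). The opening is 471 mm wide (x) by 864 mm tall (z), surrounded by a border 54 mm wide on all four sides. The frame is 34 mm deep and is made of two full-height vertical stiles with two horizontal rails fitted between them.

The chair is on the floor beside the table on its −x side. The picture frame is on top of the table.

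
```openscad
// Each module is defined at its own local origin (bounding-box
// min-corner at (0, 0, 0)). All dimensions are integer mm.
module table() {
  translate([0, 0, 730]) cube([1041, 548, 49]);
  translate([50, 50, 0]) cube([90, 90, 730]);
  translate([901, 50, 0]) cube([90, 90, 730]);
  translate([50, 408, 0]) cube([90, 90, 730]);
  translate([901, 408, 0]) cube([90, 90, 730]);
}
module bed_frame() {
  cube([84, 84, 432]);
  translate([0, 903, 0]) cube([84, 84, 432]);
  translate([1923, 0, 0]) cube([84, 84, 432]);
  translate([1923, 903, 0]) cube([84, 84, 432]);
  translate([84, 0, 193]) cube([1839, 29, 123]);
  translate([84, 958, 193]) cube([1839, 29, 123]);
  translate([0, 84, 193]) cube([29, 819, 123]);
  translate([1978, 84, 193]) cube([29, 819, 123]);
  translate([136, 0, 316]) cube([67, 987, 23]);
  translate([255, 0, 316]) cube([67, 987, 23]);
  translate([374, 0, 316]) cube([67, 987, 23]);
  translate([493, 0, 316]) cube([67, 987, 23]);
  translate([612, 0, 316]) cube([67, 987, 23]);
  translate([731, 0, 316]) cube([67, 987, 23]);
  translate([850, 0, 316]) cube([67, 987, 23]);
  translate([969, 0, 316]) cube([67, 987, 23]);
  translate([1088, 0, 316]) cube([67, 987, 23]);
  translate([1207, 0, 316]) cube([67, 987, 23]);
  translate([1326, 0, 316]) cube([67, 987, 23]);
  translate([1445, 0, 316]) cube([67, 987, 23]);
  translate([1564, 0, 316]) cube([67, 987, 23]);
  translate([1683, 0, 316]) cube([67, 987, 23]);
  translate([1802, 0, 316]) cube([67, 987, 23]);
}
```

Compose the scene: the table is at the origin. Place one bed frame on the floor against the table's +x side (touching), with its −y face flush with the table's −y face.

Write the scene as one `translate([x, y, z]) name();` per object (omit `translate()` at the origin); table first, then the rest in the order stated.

table();
translate([1041, 0, 0]) bed_frame();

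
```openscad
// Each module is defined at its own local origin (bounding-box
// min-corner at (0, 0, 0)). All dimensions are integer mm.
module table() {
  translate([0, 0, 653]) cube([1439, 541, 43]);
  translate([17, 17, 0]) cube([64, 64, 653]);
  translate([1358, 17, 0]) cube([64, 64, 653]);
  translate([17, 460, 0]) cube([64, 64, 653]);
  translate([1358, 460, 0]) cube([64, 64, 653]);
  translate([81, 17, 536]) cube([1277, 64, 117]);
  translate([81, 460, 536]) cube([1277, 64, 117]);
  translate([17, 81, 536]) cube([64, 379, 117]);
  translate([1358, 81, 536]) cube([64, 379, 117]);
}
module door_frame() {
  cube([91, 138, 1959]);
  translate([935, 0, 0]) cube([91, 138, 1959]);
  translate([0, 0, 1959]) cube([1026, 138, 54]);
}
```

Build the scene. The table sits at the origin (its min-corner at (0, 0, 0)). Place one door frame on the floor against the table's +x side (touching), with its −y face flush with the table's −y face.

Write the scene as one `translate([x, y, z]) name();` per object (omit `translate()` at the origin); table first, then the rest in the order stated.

table();
translate([1439, 0, 0]) door_frame();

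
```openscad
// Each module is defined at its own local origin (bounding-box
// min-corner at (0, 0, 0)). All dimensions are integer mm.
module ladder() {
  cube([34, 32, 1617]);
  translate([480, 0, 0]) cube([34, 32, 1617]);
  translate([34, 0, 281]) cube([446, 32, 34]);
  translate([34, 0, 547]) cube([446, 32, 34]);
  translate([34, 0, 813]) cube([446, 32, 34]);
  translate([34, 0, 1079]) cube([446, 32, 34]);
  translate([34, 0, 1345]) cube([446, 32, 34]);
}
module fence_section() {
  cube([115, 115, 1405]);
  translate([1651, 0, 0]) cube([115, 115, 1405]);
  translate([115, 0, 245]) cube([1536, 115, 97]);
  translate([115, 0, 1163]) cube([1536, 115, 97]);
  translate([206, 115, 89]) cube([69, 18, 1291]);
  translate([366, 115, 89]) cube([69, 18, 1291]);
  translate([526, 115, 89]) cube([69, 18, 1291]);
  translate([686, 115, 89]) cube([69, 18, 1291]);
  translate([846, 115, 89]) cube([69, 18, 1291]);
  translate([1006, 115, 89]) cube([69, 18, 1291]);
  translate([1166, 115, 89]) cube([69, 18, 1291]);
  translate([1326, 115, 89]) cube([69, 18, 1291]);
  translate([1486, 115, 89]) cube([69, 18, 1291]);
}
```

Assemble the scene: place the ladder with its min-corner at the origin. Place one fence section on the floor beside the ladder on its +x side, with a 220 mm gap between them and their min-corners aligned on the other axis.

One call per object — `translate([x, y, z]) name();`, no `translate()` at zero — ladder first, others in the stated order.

ladder();
translate([734, 0, 0]) fence_section();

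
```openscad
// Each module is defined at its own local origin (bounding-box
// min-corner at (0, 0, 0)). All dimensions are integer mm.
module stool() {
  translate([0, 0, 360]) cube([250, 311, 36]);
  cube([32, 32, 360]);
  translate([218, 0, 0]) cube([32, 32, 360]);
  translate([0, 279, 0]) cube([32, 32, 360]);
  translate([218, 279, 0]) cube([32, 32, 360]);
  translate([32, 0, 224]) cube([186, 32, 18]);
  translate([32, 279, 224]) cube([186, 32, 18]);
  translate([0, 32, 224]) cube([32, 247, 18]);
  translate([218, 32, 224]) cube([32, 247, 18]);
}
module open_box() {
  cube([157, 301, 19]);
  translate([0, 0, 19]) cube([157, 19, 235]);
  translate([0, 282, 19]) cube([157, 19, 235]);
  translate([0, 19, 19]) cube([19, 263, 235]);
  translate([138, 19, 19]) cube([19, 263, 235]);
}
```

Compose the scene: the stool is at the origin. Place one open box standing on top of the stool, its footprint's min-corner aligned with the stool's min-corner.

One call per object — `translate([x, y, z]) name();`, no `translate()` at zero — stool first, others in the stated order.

stool();
translate([0, 0, 396]) open_box();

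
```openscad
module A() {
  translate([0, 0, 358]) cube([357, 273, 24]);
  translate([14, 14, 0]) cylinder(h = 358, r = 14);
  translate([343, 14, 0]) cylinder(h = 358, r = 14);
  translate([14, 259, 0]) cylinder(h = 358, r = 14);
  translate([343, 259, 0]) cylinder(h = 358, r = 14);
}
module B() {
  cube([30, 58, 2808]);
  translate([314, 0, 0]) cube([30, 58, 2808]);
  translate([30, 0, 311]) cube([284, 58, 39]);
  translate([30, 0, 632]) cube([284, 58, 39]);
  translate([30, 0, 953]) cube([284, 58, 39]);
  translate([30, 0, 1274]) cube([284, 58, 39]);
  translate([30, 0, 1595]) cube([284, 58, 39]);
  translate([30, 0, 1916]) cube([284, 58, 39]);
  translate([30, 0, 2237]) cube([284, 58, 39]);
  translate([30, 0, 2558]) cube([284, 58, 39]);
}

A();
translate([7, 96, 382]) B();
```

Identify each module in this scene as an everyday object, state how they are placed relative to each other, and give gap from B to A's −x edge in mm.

A is a stool. B is a ladder. The ladder is on top of the stool. The gap from the ladder to the stool's −x edge is 7 mm.

The ladder's min-x is at 7; the stool's min-x is 0; gap = 7 mm.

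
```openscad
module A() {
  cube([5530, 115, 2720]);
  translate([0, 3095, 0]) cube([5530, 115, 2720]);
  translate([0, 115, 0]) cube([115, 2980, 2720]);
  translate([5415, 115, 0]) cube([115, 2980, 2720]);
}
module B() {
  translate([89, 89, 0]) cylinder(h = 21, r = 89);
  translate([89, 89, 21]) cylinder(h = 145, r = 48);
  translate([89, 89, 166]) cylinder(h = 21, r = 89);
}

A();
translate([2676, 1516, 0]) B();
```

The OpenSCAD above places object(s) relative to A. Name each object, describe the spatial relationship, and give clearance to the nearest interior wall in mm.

Clearances: x = 2561, y = 1401; minimum 1401 mm.

A is a house frame. B is a spool. The spool sits inside the house frame, centred. The clearance to the nearest interior wall is 1401 mm.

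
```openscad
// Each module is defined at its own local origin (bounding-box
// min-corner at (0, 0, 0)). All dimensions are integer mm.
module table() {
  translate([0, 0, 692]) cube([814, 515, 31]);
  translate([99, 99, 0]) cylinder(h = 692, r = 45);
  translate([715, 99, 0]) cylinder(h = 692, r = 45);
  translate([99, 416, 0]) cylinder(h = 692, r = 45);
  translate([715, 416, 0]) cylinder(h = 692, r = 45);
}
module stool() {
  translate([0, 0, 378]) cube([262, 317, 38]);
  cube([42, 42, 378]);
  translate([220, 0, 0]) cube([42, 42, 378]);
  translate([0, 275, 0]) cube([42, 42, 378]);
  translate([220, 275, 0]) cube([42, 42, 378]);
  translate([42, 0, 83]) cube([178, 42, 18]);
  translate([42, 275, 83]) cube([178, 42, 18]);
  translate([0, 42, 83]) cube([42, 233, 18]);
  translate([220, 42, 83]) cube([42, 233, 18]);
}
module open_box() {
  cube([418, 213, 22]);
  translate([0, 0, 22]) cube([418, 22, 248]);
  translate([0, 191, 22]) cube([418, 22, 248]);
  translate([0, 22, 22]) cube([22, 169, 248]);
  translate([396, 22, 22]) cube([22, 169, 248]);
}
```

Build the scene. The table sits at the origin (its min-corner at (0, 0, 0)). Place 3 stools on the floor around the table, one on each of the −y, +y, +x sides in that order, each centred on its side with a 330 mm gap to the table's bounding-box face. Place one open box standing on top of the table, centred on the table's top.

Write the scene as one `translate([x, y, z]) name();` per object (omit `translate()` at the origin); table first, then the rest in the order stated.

table();
translate([276, -647, 0]) stool();
translate([276, 845, 0]) stool();
translate([1144, 99, 0]) stool();
translate([198, 151, 723]) open_box();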